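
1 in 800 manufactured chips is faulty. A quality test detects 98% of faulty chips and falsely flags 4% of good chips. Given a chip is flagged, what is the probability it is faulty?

Let D = the rare event, + = positive/flagged.
P(D) = 1/800
P(+|D) = 98/100 = 49/50
P(+|D') = 4/100 = 1/25
P(+) = P(+|D)P(D) + P(+|D')P(D')
     = \frac{49}{50} × \frac{1}{800} + \frac{1}{25} × \frac{799}{800}
     = \frac{1647}{40000}
P(D|+) = P(+|D)P(D)/P(+) = \frac{49}{1647}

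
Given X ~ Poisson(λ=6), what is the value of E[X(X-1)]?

E[X(X-1)] = E[X² - X] = E[X²] - E[X]
E[X] = 6
E[X²] = Var(X) + (E[X])² = 6 + (6)² = 42
E[X(X-1)] = 42 - 6 = 36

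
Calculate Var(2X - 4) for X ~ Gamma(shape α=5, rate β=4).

For X ~ Gamma(shape α=5, rate β=4):
Var(X) = \frac{5}{16}
Var(2X - 4) = (2)² × Var(X) = 4 × \frac{5}{16} = \frac{5}{4}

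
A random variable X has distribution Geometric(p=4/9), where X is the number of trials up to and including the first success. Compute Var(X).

For X ~ Geometric(p=4/9), where X is the number of trials up to and including the first success:
Var(X) = \frac{45}{16}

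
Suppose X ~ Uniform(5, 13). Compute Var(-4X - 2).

For X ~ Uniform(5, 13):
Var(X) = \frac{16}{3}
Var(-4X - 2) = (-4)² × Var(X) = 16 × \frac{16}{3} = \frac{256}{3}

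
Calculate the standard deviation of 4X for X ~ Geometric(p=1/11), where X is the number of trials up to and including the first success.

For X ~ Geometric(p=1/11), where X is the number of trials up to and including the first success:
Var(X) = 110
SD(X) = √(Var(X)) = √(110) = \sqrt{110}
SD(4X) = |4| × SD(X) = 4 × \sqrt{110} = 4 \sqrt{110}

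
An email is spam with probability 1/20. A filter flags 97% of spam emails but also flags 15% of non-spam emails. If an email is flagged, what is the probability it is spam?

Let D = the rare event, + = positive/flagged.
P(D) = 1/20
P(+|D) = 97/100
P(+|D') = 15/100 = 3/20
P(+) = P(+|D)P(D) + P(+|D')P(D')
     = \frac{97}{100} × \frac{1}{20} + \frac{3}{20} × \frac{19}{20}
     = \frac{191}{1000}
P(D|+) = P(+|D)P(D)/P(+) = \frac{97}{382}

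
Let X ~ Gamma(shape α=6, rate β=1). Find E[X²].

Using the identity E[X²] = Var(X) + (E[X])²:
E[X] = 6
Var(X) = 6
E[X²] = 6 + (6)²
= 42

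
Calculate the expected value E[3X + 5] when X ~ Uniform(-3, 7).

For X ~ Uniform(-3, 7):
E[X] = 2
E[3X + 5] = 3 × E[X] + 5 = 11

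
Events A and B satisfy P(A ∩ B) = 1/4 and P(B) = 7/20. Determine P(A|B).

P(A|B) = P(A ∩ B) / P(B)
= (1/4) / (7/20)
= 5/7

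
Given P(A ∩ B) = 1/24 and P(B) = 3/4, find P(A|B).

P(A|B) = P(A ∩ B) / P(B)
= (1/24) / (3/4)
= 1/18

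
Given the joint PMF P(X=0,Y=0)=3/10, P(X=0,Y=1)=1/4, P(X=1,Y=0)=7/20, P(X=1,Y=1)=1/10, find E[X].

First find marginal of X:
P(X=0) = 11/20
P(X=1) = 9/20
E[X] = 0 × 11/20 + 1 × 9/20 = 9/20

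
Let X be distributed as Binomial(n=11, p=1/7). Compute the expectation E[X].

For X ~ Binomial(n=11, p=1/7), the expected value is:
E[X] = \frac{11}{7}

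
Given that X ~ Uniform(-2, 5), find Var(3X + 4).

For X ~ Uniform(-2, 5):
Var(X) = \frac{49}{12}
Var(3X + 4) = (3)² × Var(X) = 9 × \frac{49}{12} = \frac{147}{4}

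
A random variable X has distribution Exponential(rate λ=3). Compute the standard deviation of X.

For X ~ Exponential(rate λ=3):
Var(X) = \frac{1}{9}
SD(X) = √(Var(X)) = √(\frac{1}{9}) = \frac{1}{3}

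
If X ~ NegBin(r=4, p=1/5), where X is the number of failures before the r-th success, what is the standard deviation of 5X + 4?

For X ~ NegBin(r=4, p=1/5), where X is the number of failures before the r-th success:
Var(X) = 80
SD(X) = √(Var(X)) = √(80) = 4 \sqrt{5}
SD(5X + 4) = |5| × SD(X) = 5 × 4 \sqrt{5} = 20 \sqrt{5}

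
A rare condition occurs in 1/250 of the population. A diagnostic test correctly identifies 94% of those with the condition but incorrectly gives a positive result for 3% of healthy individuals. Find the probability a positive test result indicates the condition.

Let D = the rare event, + = positive/flagged.
P(D) = 1/250
P(+|D) = 94/100 = 47/50
P(+|D') = 3/100
P(+) = P(+|D)P(D) + P(+|D')P(D')
     = \frac{47}{50} × \frac{1}{250} + \frac{3}{100} × \frac{249}{250}
     = \frac{841}{25000}
P(D|+) = P(+|D)P(D)/P(+) = \frac{94}{841}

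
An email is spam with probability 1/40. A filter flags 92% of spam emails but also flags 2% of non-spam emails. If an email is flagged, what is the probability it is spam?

Let D = the rare event, + = positive/flagged.
P(D) = 1/40
P(+|D) = 92/100 = 23/25
P(+|D') = 2/100 = 1/50
P(+) = P(+|D)P(D) + P(+|D')P(D')
     = \frac{23}{25} × \frac{1}{40} + \frac{1}{50} × \frac{39}{40}
     = \frac{17}{400}
P(D|+) = P(+|D)P(D)/P(+) = \frac{46}{85}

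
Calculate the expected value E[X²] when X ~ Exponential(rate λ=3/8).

Using the identity E[X²] = Var(X) + (E[X])²:
E[X] = \frac{8}{3}
Var(X) = \frac{64}{9}
E[X²] = \frac{64}{9} + (\frac{8}{3})²
= \frac{128}{9}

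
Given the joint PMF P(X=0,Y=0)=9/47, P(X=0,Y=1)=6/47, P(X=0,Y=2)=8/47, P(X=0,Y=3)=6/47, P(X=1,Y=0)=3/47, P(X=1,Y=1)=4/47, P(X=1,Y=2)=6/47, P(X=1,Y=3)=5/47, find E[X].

First find marginal of X:
P(X=0) = 29/47
P(X=1) = 18/47
E[X] = 0 × 29/47 + 1 × 18/47 = 18/47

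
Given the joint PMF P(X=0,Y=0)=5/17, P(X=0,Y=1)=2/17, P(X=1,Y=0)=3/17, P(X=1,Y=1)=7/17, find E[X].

First find marginal of X:
P(X=0) = 7/17
P(X=1) = 10/17
E[X] = 0 × 7/17 + 1 × 10/17 = 10/17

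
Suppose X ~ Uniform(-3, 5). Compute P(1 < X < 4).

P(1 < X < 4) = ∫_{1}^{4} f(x) dx
where f(x) = \frac{1}{8}
= \frac{3}{8}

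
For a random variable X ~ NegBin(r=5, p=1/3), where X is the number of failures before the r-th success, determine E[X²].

Using the identity E[X²] = Var(X) + (E[X])²:
E[X] = 10
Var(X) = 30
E[X²] = 30 + (10)²
= 130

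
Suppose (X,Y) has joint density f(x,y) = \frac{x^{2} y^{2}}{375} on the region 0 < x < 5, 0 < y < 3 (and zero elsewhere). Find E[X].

f_X(x) = ∫_0^3 \frac{x^{2} y^{2}}{375} dy = \frac{3 x^{2}}{125}
E[X] = ∫_0^5 x × (\frac{3 x^{2}}{125}) dx = \frac{15}{4}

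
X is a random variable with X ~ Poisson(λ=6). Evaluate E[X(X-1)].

E[X(X-1)] = E[X² - X] = E[X²] - E[X]
E[X] = 6
E[X²] = Var(X) + (E[X])² = 6 + (6)² = 42
E[X(X-1)] = 42 - 6 = 36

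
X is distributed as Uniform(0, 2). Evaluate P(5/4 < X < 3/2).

P(5/4 < X < 3/2) = ∫_{5/4}^{3/2} f(x) dx
where f(x) = \frac{1}{2}
= \frac{1}{8}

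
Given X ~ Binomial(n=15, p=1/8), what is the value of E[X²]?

Using the identity E[X²] = Var(X) + (E[X])²:
E[X] = \frac{15}{8}
Var(X) = \frac{105}{64}
E[X²] = \frac{105}{64} + (\frac{15}{8})²
= \frac{165}{32}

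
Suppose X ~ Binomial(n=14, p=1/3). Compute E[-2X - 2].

For X ~ Binomial(n=14, p=1/3):
E[X] = \frac{14}{3}
E[-2X - 2] = -2 × E[X] - 2 = - \frac{34}{3}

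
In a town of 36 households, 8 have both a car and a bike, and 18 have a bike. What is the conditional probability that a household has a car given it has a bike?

P(A ∩ B) = 8/36 = 2/9
P(B) = 18/36 = 1/2
P(A|B) = P(A ∩ B) / P(B) = (2/9) / (1/2) = 4/9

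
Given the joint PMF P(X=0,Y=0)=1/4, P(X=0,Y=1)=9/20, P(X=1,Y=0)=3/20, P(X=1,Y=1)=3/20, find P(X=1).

P(X=1) = P(X=1,Y=0) + P(X=1,Y=1)
= 3/20 + 3/20
= 3/10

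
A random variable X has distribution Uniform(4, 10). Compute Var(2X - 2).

For X ~ Uniform(4, 10):
Var(X) = 3
Var(2X - 2) = (2)² × Var(X) = 4 × 3 = 12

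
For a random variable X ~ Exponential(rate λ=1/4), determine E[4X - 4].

For X ~ Exponential(rate λ=1/4):
E[X] = 4
E[4X - 4] = 4 × E[X] - 4 = 12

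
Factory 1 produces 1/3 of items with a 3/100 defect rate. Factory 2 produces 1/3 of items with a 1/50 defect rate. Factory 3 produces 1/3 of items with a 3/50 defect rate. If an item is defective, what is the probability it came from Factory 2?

Using Bayes' theorem:
P(F1) = 1/3, P(D|F1) = 3/100
P(F2) = 1/3, P(D|F2) = 1/50
P(F3) = 1/3, P(D|F3) = 3/50
P(D) = P(D|F1)P(F1) + P(D|F2)P(F2) + P(D|F3)P(F3)
     = \frac{11}{300}
P(F2|D) = P(D|F2)P(F2) / P(D)
= \frac{2}{11}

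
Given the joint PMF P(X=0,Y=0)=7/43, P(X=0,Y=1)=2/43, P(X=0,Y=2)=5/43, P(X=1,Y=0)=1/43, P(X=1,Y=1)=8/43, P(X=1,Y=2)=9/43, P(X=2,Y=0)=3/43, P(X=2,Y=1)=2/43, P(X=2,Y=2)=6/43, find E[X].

First find marginal of X:
P(X=0) = 14/43
P(X=1) = 18/43
P(X=2) = 11/43
E[X] = 0 × 14/43 + 1 × 18/43 + 2 × 11/43 = 40/43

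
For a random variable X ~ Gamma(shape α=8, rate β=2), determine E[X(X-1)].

E[X(X-1)] = E[X² - X] = E[X²] - E[X]
E[X] = 4
E[X²] = Var(X) + (E[X])² = 2 + (4)² = 18
E[X(X-1)] = 18 - 4 = 14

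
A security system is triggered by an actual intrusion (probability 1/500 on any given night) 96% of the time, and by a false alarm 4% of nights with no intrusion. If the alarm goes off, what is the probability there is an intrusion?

Let D = the rare event, + = positive/flagged.
P(D) = 1/500
P(+|D) = 96/100 = 24/25
P(+|D') = 4/100 = 1/25
P(+) = P(+|D)P(D) + P(+|D')P(D')
     = \frac{24}{25} × \frac{1}{500} + \frac{1}{25} × \frac{499}{500}
     = \frac{523}{12500}
P(D|+) = P(+|D)P(D)/P(+) = \frac{24}{523}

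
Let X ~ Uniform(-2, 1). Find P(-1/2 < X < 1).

P(-1/2 < X < 1) = ∫_{-1/2}^{1} f(x) dx
where f(x) = \frac{1}{3}
= \frac{1}{2}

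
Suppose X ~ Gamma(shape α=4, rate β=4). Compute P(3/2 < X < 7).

P(3/2 < X < 7) = ∫_{3/2}^{7} f(x) dx
where f(x) = \frac{128 x^{3} e^{- 4 x}}{3}
= \frac{-12239 + 183 e^{22}}{3 e^{28}}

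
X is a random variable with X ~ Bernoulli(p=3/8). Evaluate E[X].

For X ~ Bernoulli(p=3/8), the expected value is:
E[X] = \frac{3}{8}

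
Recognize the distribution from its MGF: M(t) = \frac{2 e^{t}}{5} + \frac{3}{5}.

The MGF M(t) = \frac{2 e^{t}}{5} + \frac{3}{5} is the standard form for the Bernoulli distribution.
Comparing with the known MGF formula identifies: Bernoulli(p=2/5)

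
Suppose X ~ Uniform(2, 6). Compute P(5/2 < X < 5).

P(5/2 < X < 5) = ∫_{5/2}^{5} f(x) dx
where f(x) = \frac{1}{4}
= \frac{5}{8}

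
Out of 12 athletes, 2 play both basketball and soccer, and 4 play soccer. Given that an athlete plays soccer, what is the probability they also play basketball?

P(A ∩ B) = 2/12 = 1/6
P(B) = 4/12 = 1/3
P(A|B) = P(A ∩ B) / P(B) = (1/6) / (1/3) = 1/2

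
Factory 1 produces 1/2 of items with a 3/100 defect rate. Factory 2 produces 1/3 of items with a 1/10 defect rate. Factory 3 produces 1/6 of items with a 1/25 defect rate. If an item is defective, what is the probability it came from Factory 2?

Using Bayes' theorem:
P(F1) = 1/2, P(D|F1) = 3/100
P(F2) = 1/3, P(D|F2) = 1/10
P(F3) = 1/6, P(D|F3) = 1/25
P(D) = P(D|F1)P(F1) + P(D|F2)P(F2) + P(D|F3)P(F3)
     = \frac{11}{200}
P(F2|D) = P(D|F2)P(F2) / P(D)
= \frac{20}{33}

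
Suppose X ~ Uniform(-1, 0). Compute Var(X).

For X ~ Uniform(-1, 0):
Var(X) = \frac{1}{12}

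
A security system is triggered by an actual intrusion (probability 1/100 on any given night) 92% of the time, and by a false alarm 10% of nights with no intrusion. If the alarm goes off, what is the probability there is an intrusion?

Let D = the rare event, + = positive/flagged.
P(D) = 1/100
P(+|D) = 92/100 = 23/25
P(+|D') = 10/100 = 1/10
P(+) = P(+|D)P(D) + P(+|D')P(D')
     = \frac{23}{25} × \frac{1}{100} + \frac{1}{10} × \frac{99}{100}
     = \frac{541}{5000}
P(D|+) = P(+|D)P(D)/P(+) = \frac{46}{541}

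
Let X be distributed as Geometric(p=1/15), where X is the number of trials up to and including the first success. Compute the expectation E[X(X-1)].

E[X(X-1)] = E[X² - X] = E[X²] - E[X]
E[X] = 15
E[X²] = Var(X) + (E[X])² = 210 + (15)² = 435
E[X(X-1)] = 435 - 15 = 420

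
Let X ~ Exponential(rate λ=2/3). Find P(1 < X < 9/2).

P(1 < X < 9/2) = ∫_{1}^{9/2} f(x) dx
where f(x) = \frac{2 e^{- \frac{2 x}{3}}}{3}
= - \frac{1}{e^{3}} + e^{- \frac{2}{3}}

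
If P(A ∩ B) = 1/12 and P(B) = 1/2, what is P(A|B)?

P(A|B) = P(A ∩ B) / P(B)
= (1/12) / (1/2)
= 1/6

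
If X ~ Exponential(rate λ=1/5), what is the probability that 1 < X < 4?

P(1 < X < 4) = ∫_{1}^{4} f(x) dx
where f(x) = \frac{e^{- \frac{x}{5}}}{5}
= - \frac{1 - e^{\frac{3}{5}}}{e^{\frac{4}{5}}}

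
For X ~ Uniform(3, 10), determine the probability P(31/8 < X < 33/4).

P(31/8 < X < 33/4) = ∫_{31/8}^{33/4} f(x) dx
where f(x) = \frac{1}{7}
= \frac{5}{8}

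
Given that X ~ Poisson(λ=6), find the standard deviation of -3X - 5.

For X ~ Poisson(λ=6):
Var(X) = 6
SD(X) = √(Var(X)) = √(6) = \sqrt{6}
SD(-3X - 5) = |-3| × SD(X) = 3 × \sqrt{6} = 3 \sqrt{6}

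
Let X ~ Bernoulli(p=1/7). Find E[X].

For X ~ Bernoulli(p=1/7), the expected value is:
E[X] = \frac{1}{7}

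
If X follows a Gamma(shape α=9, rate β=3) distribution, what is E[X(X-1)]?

E[X(X-1)] = E[X² - X] = E[X²] - E[X]
E[X] = 3
E[X²] = Var(X) + (E[X])² = 1 + (3)² = 10
E[X(X-1)] = 10 - 3 = 7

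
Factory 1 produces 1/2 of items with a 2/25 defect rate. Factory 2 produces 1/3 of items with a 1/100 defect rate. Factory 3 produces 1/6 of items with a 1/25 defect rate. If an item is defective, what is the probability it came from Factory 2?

Using Bayes' theorem:
P(F1) = 1/2, P(D|F1) = 2/25
P(F2) = 1/3, P(D|F2) = 1/100
P(F3) = 1/6, P(D|F3) = 1/25
P(D) = P(D|F1)P(F1) + P(D|F2)P(F2) + P(D|F3)P(F3)
     = \frac{1}{20}
P(F2|D) = P(D|F2)P(F2) / P(D)
= \frac{1}{15}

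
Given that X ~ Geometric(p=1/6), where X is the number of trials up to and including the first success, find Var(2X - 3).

For X ~ Geometric(p=1/6), where X is the number of trials up to and including the first success:
Var(X) = 30
Var(2X - 3) = (2)² × Var(X) = 4 × 30 = 120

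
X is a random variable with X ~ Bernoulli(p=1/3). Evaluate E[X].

For X ~ Bernoulli(p=1/3), the expected value is:
E[X] = \frac{1}{3}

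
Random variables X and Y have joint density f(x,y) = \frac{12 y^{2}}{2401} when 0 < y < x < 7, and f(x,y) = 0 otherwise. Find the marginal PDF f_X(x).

f_X(x) = ∫_0^x \frac{12 y^{2}}{2401} dy = \frac{4 x^{3}}{2401}
for 0 < x < 7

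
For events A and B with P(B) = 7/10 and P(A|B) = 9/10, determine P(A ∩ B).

By definition, P(A|B) = P(A ∩ B) / P(B)
So P(A ∩ B) = P(A|B) × P(B)
= 9/10 × 7/10
= 63/100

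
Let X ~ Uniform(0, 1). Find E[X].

For X ~ Uniform(0, 1), the expected value is:
E[X] = \frac{1}{2}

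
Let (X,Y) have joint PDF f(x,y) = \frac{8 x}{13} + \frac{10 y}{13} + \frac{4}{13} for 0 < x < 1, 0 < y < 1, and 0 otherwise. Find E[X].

E[X] = ∫_0^1 ∫_0^1 x × f(x,y) dy dx
= ∫_0^1 ∫_0^1 x × (\frac{8 x}{13} + \frac{10 y}{13} + \frac{4}{13}) dy dx
= \frac{43}{78}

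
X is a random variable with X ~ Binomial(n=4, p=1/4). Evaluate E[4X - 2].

For X ~ Binomial(n=4, p=1/4):
E[X] = 1
E[4X - 2] = 4 × E[X] - 2 = 2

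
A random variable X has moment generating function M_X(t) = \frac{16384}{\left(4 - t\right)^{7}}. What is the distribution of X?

The MGF M(t) = \frac{16384}{\left(4 - t\right)^{7}} is the standard form for the Gamma distribution.
Comparing with the known MGF formula identifies: Gamma(shape α=7, rate β=4)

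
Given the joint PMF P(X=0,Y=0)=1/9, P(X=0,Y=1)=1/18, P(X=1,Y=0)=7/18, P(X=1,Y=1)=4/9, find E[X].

First find marginal of X:
P(X=0) = 1/6
P(X=1) = 5/6
E[X] = 0 × 1/6 + 1 × 5/6 = 5/6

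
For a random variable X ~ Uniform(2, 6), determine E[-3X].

For X ~ Uniform(2, 6):
E[X] = 4
E[-3X] = -3 × E[X] + 0 = -12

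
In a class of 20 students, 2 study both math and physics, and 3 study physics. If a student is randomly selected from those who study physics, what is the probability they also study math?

P(A ∩ B) = 2/20 = 1/10
P(B) = 3/20
P(A|B) = P(A ∩ B) / P(B) = (1/10) / (3/20) = 2/3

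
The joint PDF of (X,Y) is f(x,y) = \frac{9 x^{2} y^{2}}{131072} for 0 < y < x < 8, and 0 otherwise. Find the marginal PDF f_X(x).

f_X(x) = ∫_0^x \frac{9 x^{2} y^{2}}{131072} dy = \frac{3 x^{5}}{131072}
for 0 < x < 8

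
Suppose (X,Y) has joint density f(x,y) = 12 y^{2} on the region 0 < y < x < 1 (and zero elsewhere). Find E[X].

f_X(x) = ∫_0^x 12 y^{2} dy = 4 x^{3}
E[X] = ∫_0^1 x × (4 x^{3}) dx = \frac{4}{5}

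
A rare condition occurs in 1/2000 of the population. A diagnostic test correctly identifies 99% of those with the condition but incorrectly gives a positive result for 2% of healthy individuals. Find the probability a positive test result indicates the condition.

Let D = the rare event, + = positive/flagged.
P(D) = 1/2000
P(+|D) = 99/100
P(+|D') = 2/100 = 1/50
P(+) = P(+|D)P(D) + P(+|D')P(D')
     = \frac{99}{100} × \frac{1}{2000} + \frac{1}{50} × \frac{1999}{2000}
     = \frac{4097}{200000}
P(D|+) = P(+|D)P(D)/P(+) = \frac{99}{4097}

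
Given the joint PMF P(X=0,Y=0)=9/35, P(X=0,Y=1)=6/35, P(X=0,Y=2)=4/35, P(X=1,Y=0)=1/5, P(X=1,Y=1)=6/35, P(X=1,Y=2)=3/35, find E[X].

First find marginal of X:
P(X=0) = 19/35
P(X=1) = 16/35
E[X] = 0 × 19/35 + 1 × 16/35 = 16/35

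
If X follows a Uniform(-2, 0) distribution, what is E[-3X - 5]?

For X ~ Uniform(-2, 0):
E[X] = -1
E[-3X - 5] = -3 × E[X] - 5 = -2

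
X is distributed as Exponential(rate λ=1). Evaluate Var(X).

For X ~ Exponential(rate λ=1):
Var(X) = 1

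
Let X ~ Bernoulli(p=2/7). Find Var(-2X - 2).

For X ~ Bernoulli(p=2/7):
Var(X) = \frac{10}{49}
Var(-2X - 2) = (-2)² × Var(X) = 4 × \frac{10}{49} = \frac{40}{49}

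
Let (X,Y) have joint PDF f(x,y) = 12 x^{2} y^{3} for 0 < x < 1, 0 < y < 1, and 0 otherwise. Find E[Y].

E[Y] = ∫_0^1 ∫_0^1 y × f(x,y) dx dy
= \frac{4}{5}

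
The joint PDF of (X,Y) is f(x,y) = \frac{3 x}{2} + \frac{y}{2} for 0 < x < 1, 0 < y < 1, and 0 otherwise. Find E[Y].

E[Y] = ∫_0^1 ∫_0^1 y × f(x,y) dx dy
= \frac{13}{24}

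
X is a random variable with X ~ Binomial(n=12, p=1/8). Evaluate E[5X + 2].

For X ~ Binomial(n=12, p=1/8):
E[X] = \frac{3}{2}
E[5X + 2] = 5 × E[X] + 2 = \frac{19}{2}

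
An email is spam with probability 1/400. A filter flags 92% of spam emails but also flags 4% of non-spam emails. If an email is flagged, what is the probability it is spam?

Let D = the rare event, + = positive/flagged.
P(D) = 1/400
P(+|D) = 92/100 = 23/25
P(+|D') = 4/100 = 1/25
P(+) = P(+|D)P(D) + P(+|D')P(D')
     = \frac{23}{25} × \frac{1}{400} + \frac{1}{25} × \frac{399}{400}
     = \frac{211}{5000}
P(D|+) = P(+|D)P(D)/P(+) = \frac{23}{422}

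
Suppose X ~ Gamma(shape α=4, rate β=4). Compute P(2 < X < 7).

P(2 < X < 7) = ∫_{2}^{7} f(x) dx
where f(x) = \frac{128 x^{3} e^{- 4 x}}{3}
= \frac{-12239 + 379 e^{20}}{3 e^{28}}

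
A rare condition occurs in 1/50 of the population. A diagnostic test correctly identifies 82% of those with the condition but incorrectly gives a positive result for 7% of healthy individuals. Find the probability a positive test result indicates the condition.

Let D = the rare event, + = positive/flagged.
P(D) = 1/50
P(+|D) = 82/100 = 41/50
P(+|D') = 7/100
P(+) = P(+|D)P(D) + P(+|D')P(D')
     = \frac{41}{50} × \frac{1}{50} + \frac{7}{100} × \frac{49}{50}
     = \frac{17}{200}
P(D|+) = P(+|D)P(D)/P(+) = \frac{82}{425}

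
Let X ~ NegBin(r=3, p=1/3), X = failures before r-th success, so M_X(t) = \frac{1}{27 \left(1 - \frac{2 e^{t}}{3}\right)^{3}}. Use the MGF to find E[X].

To find E[X], compute M^(1)(0):
M^(1)(t) = \frac{2 e^{t}}{27 \left(1 - \frac{2 e^{t}}{3}\right)^{4}}
M^(1)(0) = 6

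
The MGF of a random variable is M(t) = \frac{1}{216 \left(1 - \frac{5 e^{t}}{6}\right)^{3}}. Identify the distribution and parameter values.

The MGF M(t) = \frac{1}{216 \left(1 - \frac{5 e^{t}}{6}\right)^{3}} is the standard form for the NegativeBinomial distribution.
Comparing with the known MGF formula identifies: NegBin(r=3, p=1/6), X = failures before r-th success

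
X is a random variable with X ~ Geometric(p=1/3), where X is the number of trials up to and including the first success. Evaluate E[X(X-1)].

E[X(X-1)] = E[X² - X] = E[X²] - E[X]
E[X] = 3
E[X²] = Var(X) + (E[X])² = 6 + (3)² = 15
E[X(X-1)] = 15 - 3 = 12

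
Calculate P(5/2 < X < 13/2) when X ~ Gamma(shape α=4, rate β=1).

P(5/2 < X < 13/2) = ∫_{5/2}^{13/2} f(x) dx
where f(x) = \frac{x^{3} e^{- x}}{6}
= \frac{-3571 + 443 e^{4}}{48 e^{\frac{13}{2}}}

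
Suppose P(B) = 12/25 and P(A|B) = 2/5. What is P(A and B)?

By definition, P(A|B) = P(A ∩ B) / P(B)
So P(A ∩ B) = P(A|B) × P(B)
= 2/5 × 12/25
= 24/125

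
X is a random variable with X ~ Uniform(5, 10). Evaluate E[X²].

Using the identity E[X²] = Var(X) + (E[X])²:
E[X] = \frac{15}{2}
Var(X) = \frac{25}{12}
E[X²] = \frac{25}{12} + (\frac{15}{2})²
= \frac{175}{3}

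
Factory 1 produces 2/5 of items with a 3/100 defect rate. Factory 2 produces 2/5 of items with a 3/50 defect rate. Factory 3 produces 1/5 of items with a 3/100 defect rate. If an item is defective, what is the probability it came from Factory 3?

Using Bayes' theorem:
P(F1) = 2/5, P(D|F1) = 3/100
P(F2) = 2/5, P(D|F2) = 3/50
P(F3) = 1/5, P(D|F3) = 3/100
P(D) = P(D|F1)P(F1) + P(D|F2)P(F2) + P(D|F3)P(F3)
     = \frac{21}{500}
P(F3|D) = P(D|F3)P(F3) / P(D)
= \frac{1}{7}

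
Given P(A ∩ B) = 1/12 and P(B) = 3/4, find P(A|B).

P(A|B) = P(A ∩ B) / P(B)
= (1/12) / (3/4)
= 1/9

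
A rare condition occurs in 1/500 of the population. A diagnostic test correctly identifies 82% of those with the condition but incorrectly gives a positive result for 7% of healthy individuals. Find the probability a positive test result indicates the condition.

Let D = the rare event, + = positive/flagged.
P(D) = 1/500
P(+|D) = 82/100 = 41/50
P(+|D') = 7/100
P(+) = P(+|D)P(D) + P(+|D')P(D')
     = \frac{41}{50} × \frac{1}{500} + \frac{7}{100} × \frac{499}{500}
     = \frac{143}{2000}
P(D|+) = P(+|D)P(D)/P(+) = \frac{82}{3575}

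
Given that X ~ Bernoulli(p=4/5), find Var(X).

For X ~ Bernoulli(p=4/5):
Var(X) = \frac{4}{25}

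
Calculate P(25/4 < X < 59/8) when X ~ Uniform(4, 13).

P(25/4 < X < 59/8) = ∫_{25/4}^{59/8} f(x) dx
where f(x) = \frac{1}{9}
= \frac{1}{8}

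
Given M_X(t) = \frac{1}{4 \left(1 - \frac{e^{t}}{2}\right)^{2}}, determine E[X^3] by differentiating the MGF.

To find E[X^3], compute M^(3)(0):
M^(1)(t) = \frac{e^{t}}{4 \left(1 - \frac{e^{t}}{2}\right)^{3}}
M^(2)(t) = \frac{e^{t}}{4 \left(1 - \frac{e^{t}}{2}\right)^{3}} + \frac{3 e^{2 t}}{8 \left(1 - \frac{e^{t}}{2}\right)^{4}}
M^(3)(t) = \frac{e^{t}}{4 \left(1 - \frac{e^{t}}{2}\right)^{3}} + \frac{9 e^{2 t}}{8 \left(1 - \frac{e^{t}}{2}\right)^{4}} + \frac{3 e^{3 t}}{4 \left(1 - \frac{e^{t}}{2}\right)^{5}}
M^(3)(0) = 44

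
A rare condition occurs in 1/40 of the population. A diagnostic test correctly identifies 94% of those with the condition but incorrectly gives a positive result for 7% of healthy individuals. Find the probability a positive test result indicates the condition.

Let D = the rare event, + = positive/flagged.
P(D) = 1/40
P(+|D) = 94/100 = 47/50
P(+|D') = 7/100
P(+) = P(+|D)P(D) + P(+|D')P(D')
     = \frac{47}{50} × \frac{1}{40} + \frac{7}{100} × \frac{39}{40}
     = \frac{367}{4000}
P(D|+) = P(+|D)P(D)/P(+) = \frac{94}{367}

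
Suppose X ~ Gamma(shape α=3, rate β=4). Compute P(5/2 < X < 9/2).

P(5/2 < X < 9/2) = ∫_{5/2}^{9/2} f(x) dx
where f(x) = 32 x^{2} e^{- 4 x}
= \frac{-181 + 61 e^{8}}{e^{18}}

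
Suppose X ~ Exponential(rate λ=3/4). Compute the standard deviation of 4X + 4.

For X ~ Exponential(rate λ=3/4):
Var(X) = \frac{16}{9}
SD(X) = √(Var(X)) = √(\frac{16}{9}) = \frac{4}{3}
SD(4X + 4) = |4| × SD(X) = 4 × \frac{4}{3} = \frac{16}{3}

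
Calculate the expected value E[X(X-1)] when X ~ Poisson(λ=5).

E[X(X-1)] = E[X² - X] = E[X²] - E[X]
E[X] = 5
E[X²] = Var(X) + (E[X])² = 5 + (5)² = 30
E[X(X-1)] = 30 - 5 = 25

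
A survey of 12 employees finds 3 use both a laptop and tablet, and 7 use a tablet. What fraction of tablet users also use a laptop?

P(A ∩ B) = 3/12 = 1/4
P(B) = 7/12
P(A|B) = P(A ∩ B) / P(B) = (1/4) / (7/12) = 3/7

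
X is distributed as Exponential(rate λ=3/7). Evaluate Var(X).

For X ~ Exponential(rate λ=3/7):
Var(X) = \frac{49}{9}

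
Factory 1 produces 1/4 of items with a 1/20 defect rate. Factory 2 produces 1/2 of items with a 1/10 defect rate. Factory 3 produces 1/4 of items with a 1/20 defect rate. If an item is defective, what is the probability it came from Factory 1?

Using Bayes' theorem:
P(F1) = 1/4, P(D|F1) = 1/20
P(F2) = 1/2, P(D|F2) = 1/10
P(F3) = 1/4, P(D|F3) = 1/20
P(D) = P(D|F1)P(F1) + P(D|F2)P(F2) + P(D|F3)P(F3)
     = \frac{3}{40}
P(F1|D) = P(D|F1)P(F1) / P(D)
= \frac{1}{6}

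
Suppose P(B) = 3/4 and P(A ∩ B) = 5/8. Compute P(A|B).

P(A|B) = P(A ∩ B) / P(B)
= (5/8) / (3/4)
= 5/6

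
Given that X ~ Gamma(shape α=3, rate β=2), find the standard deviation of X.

For X ~ Gamma(shape α=3, rate β=2):
Var(X) = \frac{3}{4}
SD(X) = √(Var(X)) = √(\frac{3}{4}) = \frac{\sqrt{3}}{2}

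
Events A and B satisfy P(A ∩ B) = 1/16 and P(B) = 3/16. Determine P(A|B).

P(A|B) = P(A ∩ B) / P(B)
= (1/16) / (3/16)
= 1/3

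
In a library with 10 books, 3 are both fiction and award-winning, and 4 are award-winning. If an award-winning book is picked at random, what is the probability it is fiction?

P(A ∩ B) = 3/10
P(B) = 4/10 = 2/5
P(A|B) = P(A ∩ B) / P(B) = (3/10) / (2/5) = 3/4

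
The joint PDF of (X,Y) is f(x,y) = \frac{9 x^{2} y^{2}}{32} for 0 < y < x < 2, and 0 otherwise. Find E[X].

f_X(x) = ∫_0^x \frac{9 x^{2} y^{2}}{32} dy = \frac{3 x^{5}}{32}
E[X] = ∫_0^2 x × (\frac{3 x^{5}}{32}) dx = \frac{12}{7}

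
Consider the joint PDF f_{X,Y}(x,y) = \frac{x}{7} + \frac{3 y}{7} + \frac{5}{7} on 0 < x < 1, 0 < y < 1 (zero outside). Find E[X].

E[X] = ∫_0^1 ∫_0^1 x × f(x,y) dy dx
= ∫_0^1 ∫_0^1 x × (\frac{x}{7} + \frac{3 y}{7} + \frac{5}{7}) dy dx
= \frac{43}{84}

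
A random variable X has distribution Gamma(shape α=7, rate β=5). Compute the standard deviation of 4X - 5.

For X ~ Gamma(shape α=7, rate β=5):
Var(X) = \frac{7}{25}
SD(X) = √(Var(X)) = √(\frac{7}{25}) = \frac{\sqrt{7}}{5}
SD(4X - 5) = |4| × SD(X) = 4 × \frac{\sqrt{7}}{5} = \frac{4 \sqrt{7}}{5}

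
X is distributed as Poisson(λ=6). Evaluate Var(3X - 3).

For X ~ Poisson(λ=6):
Var(X) = 6
Var(3X - 3) = (3)² × Var(X) = 9 × 6 = 54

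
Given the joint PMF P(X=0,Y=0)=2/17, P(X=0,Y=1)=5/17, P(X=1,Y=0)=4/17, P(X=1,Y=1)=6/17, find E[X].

First find marginal of X:
P(X=0) = 7/17
P(X=1) = 10/17
E[X] = 0 × 7/17 + 1 × 10/17 = 10/17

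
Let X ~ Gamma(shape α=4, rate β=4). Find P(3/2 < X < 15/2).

P(3/2 < X < 15/2) = ∫_{3/2}^{15/2} f(x) dx
where f(x) = \frac{128 x^{3} e^{- 4 x}}{3}
= \frac{-4981 + 61 e^{24}}{e^{30}}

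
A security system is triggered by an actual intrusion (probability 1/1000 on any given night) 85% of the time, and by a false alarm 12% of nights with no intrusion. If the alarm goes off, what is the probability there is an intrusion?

Let D = the rare event, + = positive/flagged.
P(D) = 1/1000
P(+|D) = 85/100 = 17/20
P(+|D') = 12/100 = 3/25
P(+) = P(+|D)P(D) + P(+|D')P(D')
     = \frac{17}{20} × \frac{1}{1000} + \frac{3}{25} × \frac{999}{1000}
     = \frac{12073}{100000}
P(D|+) = P(+|D)P(D)/P(+) = \frac{85}{12073}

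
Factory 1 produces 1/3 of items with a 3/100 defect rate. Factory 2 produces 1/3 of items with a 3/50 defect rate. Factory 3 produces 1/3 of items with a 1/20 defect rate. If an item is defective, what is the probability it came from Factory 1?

Using Bayes' theorem:
P(F1) = 1/3, P(D|F1) = 3/100
P(F2) = 1/3, P(D|F2) = 3/50
P(F3) = 1/3, P(D|F3) = 1/20
P(D) = P(D|F1)P(F1) + P(D|F2)P(F2) + P(D|F3)P(F3)
     = \frac{7}{150}
P(F1|D) = P(D|F1)P(F1) / P(D)
= \frac{3}{14}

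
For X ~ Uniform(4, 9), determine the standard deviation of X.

For X ~ Uniform(4, 9):
Var(X) = \frac{25}{12}
SD(X) = √(Var(X)) = √(\frac{25}{12}) = \frac{5 \sqrt{3}}{6}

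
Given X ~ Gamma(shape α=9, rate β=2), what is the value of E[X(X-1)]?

E[X(X-1)] = E[X² - X] = E[X²] - E[X]
E[X] = \frac{9}{2}
E[X²] = Var(X) + (E[X])² = \frac{9}{4} + (\frac{9}{2})² = \frac{45}{2}
E[X(X-1)] = \frac{45}{2} - \frac{9}{2} = 18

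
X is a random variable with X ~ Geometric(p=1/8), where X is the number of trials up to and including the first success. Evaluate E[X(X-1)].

E[X(X-1)] = E[X² - X] = E[X²] - E[X]
E[X] = 8
E[X²] = Var(X) + (E[X])² = 56 + (8)² = 120
E[X(X-1)] = 120 - 8 = 112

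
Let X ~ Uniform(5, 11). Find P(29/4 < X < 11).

P(29/4 < X < 11) = ∫_{29/4}^{11} f(x) dx
where f(x) = \frac{1}{6}
= \frac{5}{8}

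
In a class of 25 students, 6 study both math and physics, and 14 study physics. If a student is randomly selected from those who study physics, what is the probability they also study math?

P(A ∩ B) = 6/25
P(B) = 14/25
P(A|B) = P(A ∩ B) / P(B) = (6/25) / (14/25) = 3/7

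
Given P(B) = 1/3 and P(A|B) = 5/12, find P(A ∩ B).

By definition, P(A|B) = P(A ∩ B) / P(B)
So P(A ∩ B) = P(A|B) × P(B)
= 5/12 × 1/3
= 5/36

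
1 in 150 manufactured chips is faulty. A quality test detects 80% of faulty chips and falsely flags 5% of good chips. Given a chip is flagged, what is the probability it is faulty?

Let D = the rare event, + = positive/flagged.
P(D) = 1/150
P(+|D) = 80/100 = 4/5
P(+|D') = 5/100 = 1/20
P(+) = P(+|D)P(D) + P(+|D')P(D')
     = \frac{4}{5} × \frac{1}{150} + \frac{1}{20} × \frac{149}{150}
     = \frac{11}{200}
P(D|+) = P(+|D)P(D)/P(+) = \frac{16}{165}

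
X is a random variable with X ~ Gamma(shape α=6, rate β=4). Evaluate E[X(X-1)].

E[X(X-1)] = E[X² - X] = E[X²] - E[X]
E[X] = \frac{3}{2}
E[X²] = Var(X) + (E[X])² = \frac{3}{8} + (\frac{3}{2})² = \frac{21}{8}
E[X(X-1)] = \frac{21}{8} - \frac{3}{2} = \frac{9}{8}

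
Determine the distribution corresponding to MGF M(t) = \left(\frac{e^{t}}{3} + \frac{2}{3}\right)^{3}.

The MGF M(t) = \left(\frac{e^{t}}{3} + \frac{2}{3}\right)^{3} is the standard form for the Binomial distribution.
Comparing with the known MGF formula identifies: Binomial(n=3, p=1/3)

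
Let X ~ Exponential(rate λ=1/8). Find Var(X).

For X ~ Exponential(rate λ=1/8):
Var(X) = 64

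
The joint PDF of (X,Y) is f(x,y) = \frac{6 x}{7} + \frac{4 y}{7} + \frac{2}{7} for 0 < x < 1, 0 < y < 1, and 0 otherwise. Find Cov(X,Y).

E[XY] = ∫∫ xy × f(x,y) dx dy = \frac{13}{42}
E[X] = \frac{4}{7}
E[Y] = \frac{23}{42}
Cov(X,Y) = E[XY] - E[X]E[Y] = - \frac{1}{294}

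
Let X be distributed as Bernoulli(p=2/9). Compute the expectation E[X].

For X ~ Bernoulli(p=2/9), the expected value is:
E[X] = \frac{2}{9}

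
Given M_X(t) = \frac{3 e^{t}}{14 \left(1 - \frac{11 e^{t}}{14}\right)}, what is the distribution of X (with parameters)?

The MGF M(t) = \frac{3 e^{t}}{14 \left(1 - \frac{11 e^{t}}{14}\right)} is the standard form for the Geometric distribution.
Comparing with the known MGF formula identifies: Geometric(p=3/14), X = trial number of first success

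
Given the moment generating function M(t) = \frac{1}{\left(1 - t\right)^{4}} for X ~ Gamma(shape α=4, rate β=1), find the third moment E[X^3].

To find E[X^3], compute M^(3)(0):
M^(1)(t) = \frac{4}{\left(1 - t\right)^{5}}
M^(2)(t) = \frac{20}{\left(1 - t\right)^{6}}
M^(3)(t) = \frac{120}{\left(1 - t\right)^{7}}
M^(3)(0) = 120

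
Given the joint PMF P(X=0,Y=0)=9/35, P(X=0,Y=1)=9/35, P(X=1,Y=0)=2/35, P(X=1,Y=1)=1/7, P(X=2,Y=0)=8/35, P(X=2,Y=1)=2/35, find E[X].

First find marginal of X:
P(X=0) = 18/35
P(X=1) = 1/5
P(X=2) = 2/7
E[X] = 0 × 18/35 + 1 × 1/5 + 2 × 2/7 = 27/35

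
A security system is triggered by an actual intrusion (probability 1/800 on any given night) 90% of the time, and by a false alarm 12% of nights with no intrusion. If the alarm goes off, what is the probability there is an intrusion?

Let D = the rare event, + = positive/flagged.
P(D) = 1/800
P(+|D) = 90/100 = 9/10
P(+|D') = 12/100 = 3/25
P(+) = P(+|D)P(D) + P(+|D')P(D')
     = \frac{9}{10} × \frac{1}{800} + \frac{3}{25} × \frac{799}{800}
     = \frac{4839}{40000}
P(D|+) = P(+|D)P(D)/P(+) = \frac{15}{1613}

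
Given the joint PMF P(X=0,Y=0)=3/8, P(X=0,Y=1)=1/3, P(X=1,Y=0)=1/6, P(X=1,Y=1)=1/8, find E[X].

First find marginal of X:
P(X=0) = 17/24
P(X=1) = 7/24
E[X] = 0 × 17/24 + 1 × 7/24 = 7/24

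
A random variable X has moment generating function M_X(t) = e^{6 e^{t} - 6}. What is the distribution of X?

The MGF M(t) = e^{6 e^{t} - 6} is the standard form for the Poisson distribution.
Comparing with the known MGF formula identifies: Poisson(λ=6)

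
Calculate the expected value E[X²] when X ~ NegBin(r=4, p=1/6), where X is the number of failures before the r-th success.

Using the identity E[X²] = Var(X) + (E[X])²:
E[X] = 20
Var(X) = 120
E[X²] = 120 + (20)²
= 520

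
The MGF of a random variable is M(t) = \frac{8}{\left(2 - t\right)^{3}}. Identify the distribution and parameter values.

The MGF M(t) = \frac{8}{\left(2 - t\right)^{3}} is the standard form for the Gamma distribution.
Comparing with the known MGF formula identifies: Gamma(shape α=3, rate β=2)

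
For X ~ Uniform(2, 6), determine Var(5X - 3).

For X ~ Uniform(2, 6):
Var(X) = \frac{4}{3}
Var(5X - 3) = (5)² × Var(X) = 25 × \frac{4}{3} = \frac{100}{3}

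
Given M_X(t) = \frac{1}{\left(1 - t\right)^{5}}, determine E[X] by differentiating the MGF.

To find E[X], compute M^(1)(0):
M^(1)(t) = \frac{5}{\left(1 - t\right)^{6}}
M^(1)(0) = 5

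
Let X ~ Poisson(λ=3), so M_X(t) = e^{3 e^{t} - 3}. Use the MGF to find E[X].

To find E[X], compute M^(1)(0):
M^(1)(t) = 3 e^{t} e^{3 e^{t} - 3}
M^(1)(0) = 3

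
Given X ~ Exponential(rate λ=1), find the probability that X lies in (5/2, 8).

P(5/2 < X < 8) = ∫_{5/2}^{8} f(x) dx
where f(x) = e^{- x}
= - \frac{1}{e^{8}} + e^{- \frac{5}{2}}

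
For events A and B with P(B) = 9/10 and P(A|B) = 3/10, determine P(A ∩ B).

By definition, P(A|B) = P(A ∩ B) / P(B)
So P(A ∩ B) = P(A|B) × P(B)
= 3/10 × 9/10
= 27/100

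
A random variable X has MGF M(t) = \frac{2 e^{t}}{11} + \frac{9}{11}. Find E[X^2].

To find E[X^2], compute M^(2)(0):
M^(1)(t) = \frac{2 e^{t}}{11}
M^(2)(t) = \frac{2 e^{t}}{11}
M^(2)(0) = \frac{2}{11}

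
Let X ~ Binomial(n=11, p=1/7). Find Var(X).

For X ~ Binomial(n=11, p=1/7):
Var(X) = \frac{66}{49}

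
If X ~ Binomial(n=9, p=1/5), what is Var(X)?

For X ~ Binomial(n=9, p=1/5):
Var(X) = \frac{36}{25}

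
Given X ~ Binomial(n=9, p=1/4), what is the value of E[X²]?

Using the identity E[X²] = Var(X) + (E[X])²:
E[X] = \frac{9}{4}
Var(X) = \frac{27}{16}
E[X²] = \frac{27}{16} + (\frac{9}{4})²
= \frac{27}{4}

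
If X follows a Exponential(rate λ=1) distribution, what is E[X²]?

Using the identity E[X²] = Var(X) + (E[X])²:
E[X] = 1
Var(X) = 1
E[X²] = 1 + (1)²
= 2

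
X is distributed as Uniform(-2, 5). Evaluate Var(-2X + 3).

For X ~ Uniform(-2, 5):
Var(X) = \frac{49}{12}
Var(-2X + 3) = (-2)² × Var(X) = 4 × \frac{49}{12} = \frac{49}{3}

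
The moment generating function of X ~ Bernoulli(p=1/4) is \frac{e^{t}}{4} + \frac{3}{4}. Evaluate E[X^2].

To find E[X^2], compute M^(2)(0):
M^(1)(t) = \frac{e^{t}}{4}
M^(2)(t) = \frac{e^{t}}{4}
M^(2)(0) = \frac{1}{4}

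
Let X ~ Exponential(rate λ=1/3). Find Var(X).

For X ~ Exponential(rate λ=1/3):
Var(X) = 9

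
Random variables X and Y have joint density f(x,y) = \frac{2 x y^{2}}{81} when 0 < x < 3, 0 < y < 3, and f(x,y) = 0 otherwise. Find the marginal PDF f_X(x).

f_X(x) = ∫_0^3 f(x,y) dy
= ∫_0^3 \frac{2 x y^{2}}{81} dy
= \frac{2 x}{9} for 0 < x < 3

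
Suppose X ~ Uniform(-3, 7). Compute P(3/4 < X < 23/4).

P(3/4 < X < 23/4) = ∫_{3/4}^{23/4} f(x) dx
where f(x) = \frac{1}{10}
= \frac{1}{2}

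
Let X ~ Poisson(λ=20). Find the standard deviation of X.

For X ~ Poisson(λ=20):
Var(X) = 20
SD(X) = √(Var(X)) = √(20) = 2 \sqrt{5}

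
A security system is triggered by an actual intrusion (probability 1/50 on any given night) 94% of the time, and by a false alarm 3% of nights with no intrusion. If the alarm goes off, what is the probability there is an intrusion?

Let D = the rare event, + = positive/flagged.
P(D) = 1/50
P(+|D) = 94/100 = 47/50
P(+|D') = 3/100
P(+) = P(+|D)P(D) + P(+|D')P(D')
     = \frac{47}{50} × \frac{1}{50} + \frac{3}{100} × \frac{49}{50}
     = \frac{241}{5000}
P(D|+) = P(+|D)P(D)/P(+) = \frac{94}{241}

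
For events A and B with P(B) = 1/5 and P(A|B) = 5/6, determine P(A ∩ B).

By definition, P(A|B) = P(A ∩ B) / P(B)
So P(A ∩ B) = P(A|B) × P(B)
= 5/6 × 1/5
= 1/6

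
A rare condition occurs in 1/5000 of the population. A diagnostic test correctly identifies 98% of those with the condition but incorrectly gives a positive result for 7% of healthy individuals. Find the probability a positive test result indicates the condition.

Let D = the rare event, + = positive/flagged.
P(D) = 1/5000
P(+|D) = 98/100 = 49/50
P(+|D') = 7/100
P(+) = P(+|D)P(D) + P(+|D')P(D')
     = \frac{49}{50} × \frac{1}{5000} + \frac{7}{100} × \frac{4999}{5000}
     = \frac{35091}{500000}
P(D|+) = P(+|D)P(D)/P(+) = \frac{14}{5013}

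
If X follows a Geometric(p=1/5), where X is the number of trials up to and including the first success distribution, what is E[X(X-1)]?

E[X(X-1)] = E[X² - X] = E[X²] - E[X]
E[X] = 5
E[X²] = Var(X) + (E[X])² = 20 + (5)² = 45
E[X(X-1)] = 45 - 5 = 40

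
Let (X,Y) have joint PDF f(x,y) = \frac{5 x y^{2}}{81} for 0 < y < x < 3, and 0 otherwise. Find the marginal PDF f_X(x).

f_X(x) = ∫_0^x \frac{5 x y^{2}}{81} dy = \frac{5 x^{4}}{243}
for 0 < x < 3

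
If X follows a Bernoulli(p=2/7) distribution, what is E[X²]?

Using the identity E[X²] = Var(X) + (E[X])²:
E[X] = \frac{2}{7}
Var(X) = \frac{10}{49}
E[X²] = \frac{10}{49} + (\frac{2}{7})²
= \frac{2}{7}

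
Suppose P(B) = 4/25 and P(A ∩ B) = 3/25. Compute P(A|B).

P(A|B) = P(A ∩ B) / P(B)
= (3/25) / (4/25)
= 3/4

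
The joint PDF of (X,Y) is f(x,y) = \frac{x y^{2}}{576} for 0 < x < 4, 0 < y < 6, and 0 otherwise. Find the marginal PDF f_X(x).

f_X(x) = ∫_0^6 f(x,y) dy
= ∫_0^6 \frac{x y^{2}}{576} dy
= \frac{x}{8} for 0 < x < 4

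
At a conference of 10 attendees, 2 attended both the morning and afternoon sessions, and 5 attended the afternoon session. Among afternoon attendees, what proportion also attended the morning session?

P(A ∩ B) = 2/10 = 1/5
P(B) = 5/10 = 1/2
P(A|B) = P(A ∩ B) / P(B) = (1/5) / (1/2) = 2/5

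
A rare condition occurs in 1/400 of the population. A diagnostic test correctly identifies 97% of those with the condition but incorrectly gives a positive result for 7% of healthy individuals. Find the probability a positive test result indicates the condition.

Let D = the rare event, + = positive/flagged.
P(D) = 1/400
P(+|D) = 97/100
P(+|D') = 7/100
P(+) = P(+|D)P(D) + P(+|D')P(D')
     = \frac{97}{100} × \frac{1}{400} + \frac{7}{100} × \frac{399}{400}
     = \frac{289}{4000}
P(D|+) = P(+|D)P(D)/P(+) = \frac{97}{2890}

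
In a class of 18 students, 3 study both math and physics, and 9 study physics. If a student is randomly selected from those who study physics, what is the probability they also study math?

P(A ∩ B) = 3/18 = 1/6
P(B) = 9/18 = 1/2
P(A|B) = P(A ∩ B) / P(B) = (1/6) / (1/2) = 1/3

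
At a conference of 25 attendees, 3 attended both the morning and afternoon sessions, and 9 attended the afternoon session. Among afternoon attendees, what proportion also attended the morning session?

P(A ∩ B) = 3/25
P(B) = 9/25
P(A|B) = P(A ∩ B) / P(B) = (3/25) / (9/25) = 1/3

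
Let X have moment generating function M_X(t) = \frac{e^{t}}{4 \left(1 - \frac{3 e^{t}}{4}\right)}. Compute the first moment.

To find E[X], compute M^(1)(0):
M^(1)(t) = \frac{e^{t}}{4 \left(1 - \frac{3 e^{t}}{4}\right)} + \frac{3 e^{2 t}}{16 \left(1 - \frac{3 e^{t}}{4}\right)^{2}}
M^(1)(0) = 4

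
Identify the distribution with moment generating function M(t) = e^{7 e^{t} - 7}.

The MGF M(t) = e^{7 e^{t} - 7} is the standard form for the Poisson distribution.
Comparing with the known MGF formula identifies: Poisson(λ=7)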